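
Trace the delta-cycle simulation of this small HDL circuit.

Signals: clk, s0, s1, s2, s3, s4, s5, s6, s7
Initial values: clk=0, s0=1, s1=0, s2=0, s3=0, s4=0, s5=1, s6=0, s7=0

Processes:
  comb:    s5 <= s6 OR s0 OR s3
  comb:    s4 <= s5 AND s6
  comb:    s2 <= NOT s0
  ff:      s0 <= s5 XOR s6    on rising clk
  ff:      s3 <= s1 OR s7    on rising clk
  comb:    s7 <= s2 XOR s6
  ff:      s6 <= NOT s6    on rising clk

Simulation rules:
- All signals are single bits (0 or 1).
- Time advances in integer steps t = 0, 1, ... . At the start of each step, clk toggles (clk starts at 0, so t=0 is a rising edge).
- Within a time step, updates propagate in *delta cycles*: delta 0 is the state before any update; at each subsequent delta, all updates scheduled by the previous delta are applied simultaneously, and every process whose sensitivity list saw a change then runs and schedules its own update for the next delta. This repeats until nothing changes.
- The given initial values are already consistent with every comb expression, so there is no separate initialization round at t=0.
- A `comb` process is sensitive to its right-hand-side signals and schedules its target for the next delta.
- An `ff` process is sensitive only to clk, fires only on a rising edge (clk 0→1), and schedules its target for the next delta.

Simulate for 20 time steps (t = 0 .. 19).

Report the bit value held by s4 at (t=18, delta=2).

t=0 Δ0: s7=0 s1=0 s4=0 s5=1 s2=0 s3=0 clk=0 s6=0 s0=1
  Δ1: clk:0→1
  Δ2: s6:0→1
  Δ3: s7:0→1, s4:0→1
  (3Δ to stable)
t=1 Δ0: s7=1 s1=0 s4=1 s5=1 s2=0 s3=0 clk=1 s6=1 s0=1
  Δ1: clk:1→0
  (1Δ to stable)
t=2 Δ0: s7=1 s1=0 s4=1 s5=1 s2=0 s3=0 clk=0 s6=1 s0=1
  Δ1: clk:0→1
  Δ2: s3:0→1, s6:1→0, s0:1→0
  Δ3: s7:1→0, s4:1→0, s2:0→1
  Δ4: s7:0→1
  (4Δ to stable)
t=3 Δ0: s7=1 s1=0 s4=0 s5=1 s2=1 s3=1 clk=1 s6=0 s0=0
  Δ1: clk:1→0
  (1Δ to stable)
t=4 Δ0: s7=1 s1=0 s4=0 s5=1 s2=1 s3=1 clk=0 s6=0 s0=0
  Δ1: clk:0→1
  Δ2: s6:0→1, s0:0→1
  Δ3: s7:1→0, s4:0→1, s2:1→0
  Δ4: s7:0→1
  (4Δ to stable)
t=5 Δ0: s7=1 s1=0 s4=1 s5=1 s2=0 s3=1 clk=1 s6=1 s0=1
  Δ1: clk:1→0
  (1Δ to stable)
t=6 Δ0: s7=1 s1=0 s4=1 s5=1 s2=0 s3=1 clk=0 s6=1 s0=1
  Δ1: clk:0→1
  Δ2: s6:1→0, s0:1→0
  Δ3: s7:1→0, s4:1→0, s2:0→1
  Δ4: s7:0→1
  (4Δ to stable)
t=7 Δ0: s7=1 s1=0 s4=0 s5=1 s2=1 s3=1 clk=1 s6=0 s0=0
  Δ1: clk:1→0
  (1Δ to stable)
t=8 Δ0: s7=1 s1=0 s4=0 s5=1 s2=1 s3=1 clk=0 s6=0 s0=0
  Δ1: clk:0→1
  Δ2: s6:0→1, s0:0→1
  Δ3: s7:1→0, s4:0→1, s2:1→0
  Δ4: s7:0→1
  (4Δ to stable)
t=9 Δ0: s7=1 s1=0 s4=1 s5=1 s2=0 s3=1 clk=1 s6=1 s0=1
  Δ1: clk:1→0
  (1Δ to stable)
t=10 Δ0: s7=1 s1=0 s4=1 s5=1 s2=0 s3=1 clk=0 s6=1 s0=1
  Δ1: clk:0→1
  Δ2: s6:1→0, s0:1→0
  Δ3: s7:1→0, s4:1→0, s2:0→1
  Δ4: s7:0→1
  (4Δ to stable)
t=11 Δ0: s7=1 s1=0 s4=0 s5=1 s2=1 s3=1 clk=1 s6=0 s0=0
  Δ1: clk:1→0
  (1Δ to stable)
t=12 Δ0: s7=1 s1=0 s4=0 s5=1 s2=1 s3=1 clk=0 s6=0 s0=0
  Δ1: clk:0→1
  Δ2: s6:0→1, s0:0→1
  Δ3: s7:1→0, s4:0→1, s2:1→0
  Δ4: s7:0→1
  (4Δ to stable)
t=13 Δ0: s7=1 s1=0 s4=1 s5=1 s2=0 s3=1 clk=1 s6=1 s0=1
  Δ1: clk:1→0
  (1Δ to stable)
t=14 Δ0: s7=1 s1=0 s4=1 s5=1 s2=0 s3=1 clk=0 s6=1 s0=1
  Δ1: clk:0→1
  Δ2: s6:1→0, s0:1→0
  Δ3: s7:1→0, s4:1→0, s2:0→1
  Δ4: s7:0→1
  (4Δ to stable)
t=15 Δ0: s7=1 s1=0 s4=0 s5=1 s2=1 s3=1 clk=1 s6=0 s0=0
  Δ1: clk:1→0
  (1Δ to stable)
t=16 Δ0: s7=1 s1=0 s4=0 s5=1 s2=1 s3=1 clk=0 s6=0 s0=0
  Δ1: clk:0→1
  Δ2: s6:0→1, s0:0→1
  Δ3: s7:1→0, s4:0→1, s2:1→0
  Δ4: s7:0→1
  (4Δ to stable)
t=17 Δ0: s7=1 s1=0 s4=1 s5=1 s2=0 s3=1 clk=1 s6=1 s0=1
  Δ1: clk:1→0
  (1Δ to stable)
t=18 Δ0: s7=1 s1=0 s4=1 s5=1 s2=0 s3=1 clk=0 s6=1 s0=1
  Δ1: clk:0→1
  Δ2: s6:1→0, s0:1→0
  Δ3: s7:1→0, s4:1→0, s2:0→1
  Δ4: s7:0→1
  (4Δ to stable)
t=19 Δ0: s7=1 s1=0 s4=0 s5=1 s2=1 s3=1 clk=1 s6=0 s0=0
  Δ1: clk:1→0
  (1Δ to stable)

1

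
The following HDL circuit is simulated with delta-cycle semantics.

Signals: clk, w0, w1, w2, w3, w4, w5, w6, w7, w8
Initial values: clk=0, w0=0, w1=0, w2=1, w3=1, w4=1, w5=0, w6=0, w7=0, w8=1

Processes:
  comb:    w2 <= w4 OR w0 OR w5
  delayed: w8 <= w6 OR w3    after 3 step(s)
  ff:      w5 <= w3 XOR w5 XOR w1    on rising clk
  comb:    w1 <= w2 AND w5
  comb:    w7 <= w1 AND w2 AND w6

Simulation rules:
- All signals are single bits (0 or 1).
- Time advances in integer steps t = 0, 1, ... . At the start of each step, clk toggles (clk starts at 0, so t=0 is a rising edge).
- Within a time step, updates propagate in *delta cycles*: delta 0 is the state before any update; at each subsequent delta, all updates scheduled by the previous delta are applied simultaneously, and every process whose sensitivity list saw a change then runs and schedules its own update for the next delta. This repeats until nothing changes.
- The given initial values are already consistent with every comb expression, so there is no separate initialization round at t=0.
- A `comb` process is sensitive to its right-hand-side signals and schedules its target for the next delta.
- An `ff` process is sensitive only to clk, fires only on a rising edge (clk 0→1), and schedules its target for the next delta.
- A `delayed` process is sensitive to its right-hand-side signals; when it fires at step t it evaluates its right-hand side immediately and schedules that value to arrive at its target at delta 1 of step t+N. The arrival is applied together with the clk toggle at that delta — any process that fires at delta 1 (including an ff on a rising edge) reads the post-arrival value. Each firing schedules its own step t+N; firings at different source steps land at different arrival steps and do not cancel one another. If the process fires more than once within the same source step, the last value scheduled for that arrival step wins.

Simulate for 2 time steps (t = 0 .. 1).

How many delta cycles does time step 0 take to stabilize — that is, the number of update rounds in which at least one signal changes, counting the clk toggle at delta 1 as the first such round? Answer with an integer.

3

t=0 Δ0: w4=1 w2=1 w0=0 w7=0 clk=0 w1=0 w3=1 w5=0 w8=1 w6=0
  Δ1: clk:0→1
  Δ2: w5:0→1
  Δ3: w1:0→1
  (3Δ to stable)
t=1 Δ0: w4=1 w2=1 w0=0 w7=0 clk=1 w1=1 w3=1 w5=1 w8=1 w6=0
  Δ1: clk:1→0
  (1Δ to stable)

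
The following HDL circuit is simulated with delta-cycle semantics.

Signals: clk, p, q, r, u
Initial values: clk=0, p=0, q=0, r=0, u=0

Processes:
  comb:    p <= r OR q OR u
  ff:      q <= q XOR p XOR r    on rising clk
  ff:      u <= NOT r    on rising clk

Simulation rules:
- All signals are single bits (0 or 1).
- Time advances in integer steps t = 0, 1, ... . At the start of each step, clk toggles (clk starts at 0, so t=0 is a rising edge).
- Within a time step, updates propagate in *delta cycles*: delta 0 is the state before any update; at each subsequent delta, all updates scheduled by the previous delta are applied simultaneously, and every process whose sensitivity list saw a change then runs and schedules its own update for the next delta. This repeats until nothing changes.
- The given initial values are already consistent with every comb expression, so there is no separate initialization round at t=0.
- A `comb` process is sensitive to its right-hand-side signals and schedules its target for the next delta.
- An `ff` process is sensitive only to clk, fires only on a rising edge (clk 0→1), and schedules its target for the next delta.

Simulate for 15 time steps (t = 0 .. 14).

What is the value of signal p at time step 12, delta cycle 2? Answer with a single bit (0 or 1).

[bits: r,u,q,clk,p]
t=0: Δ0=00000 Δ1=00010 Δ2=01010 Δ3=01011 | 3Δ
t=1: Δ0=01011 Δ1=01001 | 1Δ
t=2: Δ0=01001 Δ1=01011 Δ2=01111 | 2Δ
t=3: Δ0=01111 Δ1=01101 | 1Δ
t=4: Δ0=01101 Δ1=01111 Δ2=01011 | 2Δ
t=5: Δ0=01011 Δ1=01001 | 1Δ
t=6: Δ0=01001 Δ1=01011 Δ2=01111 | 2Δ
t=7: Δ0=01111 Δ1=01101 | 1Δ
t=8: Δ0=01101 Δ1=01111 Δ2=01011 | 2Δ
t=9: Δ0=01011 Δ1=01001 | 1Δ
t=10: Δ0=01001 Δ1=01011 Δ2=01111 | 2Δ
t=11: Δ0=01111 Δ1=01101 | 1Δ
t=12: Δ0=01101 Δ1=01111 Δ2=01011 | 2Δ
t=13: Δ0=01011 Δ1=01001 | 1Δ
t=14: Δ0=01001 Δ1=01011 Δ2=01111 | 2Δ

1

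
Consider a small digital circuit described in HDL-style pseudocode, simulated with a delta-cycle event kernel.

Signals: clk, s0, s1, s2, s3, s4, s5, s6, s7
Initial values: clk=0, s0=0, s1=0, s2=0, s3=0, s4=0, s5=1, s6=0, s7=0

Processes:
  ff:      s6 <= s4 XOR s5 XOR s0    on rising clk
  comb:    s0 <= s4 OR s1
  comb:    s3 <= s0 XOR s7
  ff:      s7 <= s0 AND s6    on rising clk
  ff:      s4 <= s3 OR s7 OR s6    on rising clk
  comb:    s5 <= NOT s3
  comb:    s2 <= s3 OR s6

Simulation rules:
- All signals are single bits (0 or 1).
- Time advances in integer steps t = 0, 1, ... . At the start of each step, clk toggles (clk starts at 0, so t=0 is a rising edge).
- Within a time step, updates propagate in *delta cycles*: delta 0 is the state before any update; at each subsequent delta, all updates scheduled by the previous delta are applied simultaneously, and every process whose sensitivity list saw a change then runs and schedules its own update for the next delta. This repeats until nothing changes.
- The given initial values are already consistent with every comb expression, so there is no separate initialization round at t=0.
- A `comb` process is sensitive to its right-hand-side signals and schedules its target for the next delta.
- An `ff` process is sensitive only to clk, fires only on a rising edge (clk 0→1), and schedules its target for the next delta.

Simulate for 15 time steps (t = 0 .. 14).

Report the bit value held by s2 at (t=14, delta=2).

t=0 Δ0: s1=0 clk=0 s5=1 s7=0 s6=0 s4=0 s3=0 s0=0 s2=0
  Δ1: clk:0→1
  Δ2: s6:0→1
  Δ3: s2:0→1
  (3Δ to stable)
t=1 Δ0: s1=0 clk=1 s5=1 s7=0 s6=1 s4=0 s3=0 s0=0 s2=1
  Δ1: clk:1→0
  (1Δ to stable)
t=2 Δ0: s1=0 clk=0 s5=1 s7=0 s6=1 s4=0 s3=0 s0=0 s2=1
  Δ1: clk:0→1
  Δ2: s4:0→1
  Δ3: s0:0→1
  Δ4: s3:0→1
  Δ5: s5:1→0
  (5Δ to stable)
t=3 Δ0: s1=0 clk=1 s5=0 s7=0 s6=1 s4=1 s3=1 s0=1 s2=1
  Δ1: clk:1→0
  (1Δ to stable)
t=4 Δ0: s1=0 clk=0 s5=0 s7=0 s6=1 s4=1 s3=1 s0=1 s2=1
  Δ1: clk:0→1
  Δ2: s7:0→1, s6:1→0
  Δ3: s3:1→0
  Δ4: s5:0→1, s2:1→0
  (4Δ to stable)
t=5 Δ0: s1=0 clk=1 s5=1 s7=1 s6=0 s4=1 s3=0 s0=1 s2=0
  Δ1: clk:1→0
  (1Δ to stable)
t=6 Δ0: s1=0 clk=0 s5=1 s7=1 s6=0 s4=1 s3=0 s0=1 s2=0
  Δ1: clk:0→1
  Δ2: s7:1→0, s6:0→1
  Δ3: s3:0→1, s2:0→1
  Δ4: s5:1→0
  (4Δ to stable)
t=7 Δ0: s1=0 clk=1 s5=0 s7=0 s6=1 s4=1 s3=1 s0=1 s2=1
  Δ1: clk:1→0
  (1Δ to stable)
t=8 Δ0: s1=0 clk=0 s5=0 s7=0 s6=1 s4=1 s3=1 s0=1 s2=1
  Δ1: clk:0→1
  Δ2: s7:0→1, s6:1→0
  Δ3: s3:1→0
  Δ4: s5:0→1, s2:1→0
  (4Δ to stable)
t=9 Δ0: s1=0 clk=1 s5=1 s7=1 s6=0 s4=1 s3=0 s0=1 s2=0
  Δ1: clk:1→0
  (1Δ to stable)
t=10 Δ0: s1=0 clk=0 s5=1 s7=1 s6=0 s4=1 s3=0 s0=1 s2=0
  Δ1: clk:0→1
  Δ2: s7:1→0, s6:0→1
  Δ3: s3:0→1, s2:0→1
  Δ4: s5:1→0
  (4Δ to stable)
t=11 Δ0: s1=0 clk=1 s5=0 s7=0 s6=1 s4=1 s3=1 s0=1 s2=1
  Δ1: clk:1→0
  (1Δ to stable)
t=12 Δ0: s1=0 clk=0 s5=0 s7=0 s6=1 s4=1 s3=1 s0=1 s2=1
  Δ1: clk:0→1
  Δ2: s7:0→1, s6:1→0
  Δ3: s3:1→0
  Δ4: s5:0→1, s2:1→0
  (4Δ to stable)
t=13 Δ0: s1=0 clk=1 s5=1 s7=1 s6=0 s4=1 s3=0 s0=1 s2=0
  Δ1: clk:1→0
  (1Δ to stable)
t=14 Δ0: s1=0 clk=0 s5=1 s7=1 s6=0 s4=1 s3=0 s0=1 s2=0
  Δ1: clk:0→1
  Δ2: s7:1→0, s6:0→1
  Δ3: s3:0→1, s2:0→1
  Δ4: s5:1→0
  (4Δ to stable)

0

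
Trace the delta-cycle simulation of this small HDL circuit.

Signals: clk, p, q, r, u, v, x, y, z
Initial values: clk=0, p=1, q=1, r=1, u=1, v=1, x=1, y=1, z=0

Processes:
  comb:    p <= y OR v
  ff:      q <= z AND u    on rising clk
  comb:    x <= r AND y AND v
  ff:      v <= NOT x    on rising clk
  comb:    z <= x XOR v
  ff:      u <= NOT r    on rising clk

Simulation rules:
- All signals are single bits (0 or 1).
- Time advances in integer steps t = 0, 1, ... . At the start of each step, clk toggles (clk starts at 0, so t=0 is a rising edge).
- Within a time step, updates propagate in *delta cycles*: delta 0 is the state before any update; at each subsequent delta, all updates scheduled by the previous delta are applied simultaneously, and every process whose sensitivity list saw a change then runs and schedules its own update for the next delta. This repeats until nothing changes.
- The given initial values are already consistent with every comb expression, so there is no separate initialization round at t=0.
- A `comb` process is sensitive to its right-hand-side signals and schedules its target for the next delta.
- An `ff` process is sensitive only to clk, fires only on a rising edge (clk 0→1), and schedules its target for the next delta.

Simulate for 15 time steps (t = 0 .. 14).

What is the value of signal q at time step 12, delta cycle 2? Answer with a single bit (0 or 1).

0

t0.Δ0 z=0 r=1 q=1 v=1 p=1 y=1 x=1 u=1 clk=0
t0.Δ1 z=0 r=1 q=1 v=1 p=1 y=1 x=1 u=1 clk=1
t0.Δ2 z=0 r=1 q=0 v=0 p=1 y=1 x=1 u=0 clk=1
t0.Δ3 z=1 r=1 q=0 v=0 p=1 y=1 x=0 u=0 clk=1
t0.Δ4 z=0 r=1 q=0 v=0 p=1 y=1 x=0 u=0 clk=1
t1.Δ0 z=0 r=1 q=0 v=0 p=1 y=1 x=0 u=0 clk=1
t1.Δ1 z=0 r=1 q=0 v=0 p=1 y=1 x=0 u=0 clk=0
t2.Δ0 z=0 r=1 q=0 v=0 p=1 y=1 x=0 u=0 clk=0
t2.Δ1 z=0 r=1 q=0 v=0 p=1 y=1 x=0 u=0 clk=1
t2.Δ2 z=0 r=1 q=0 v=1 p=1 y=1 x=0 u=0 clk=1
t2.Δ3 z=1 r=1 q=0 v=1 p=1 y=1 x=1 u=0 clk=1
t2.Δ4 z=0 r=1 q=0 v=1 p=1 y=1 x=1 u=0 clk=1
t3.Δ0 z=0 r=1 q=0 v=1 p=1 y=1 x=1 u=0 clk=1
t3.Δ1 z=0 r=1 q=0 v=1 p=1 y=1 x=1 u=0 clk=0
t4.Δ0 z=0 r=1 q=0 v=1 p=1 y=1 x=1 u=0 clk=0
t4.Δ1 z=0 r=1 q=0 v=1 p=1 y=1 x=1 u=0 clk=1
t4.Δ2 z=0 r=1 q=0 v=0 p=1 y=1 x=1 u=0 clk=1
t4.Δ3 z=1 r=1 q=0 v=0 p=1 y=1 x=0 u=0 clk=1
t4.Δ4 z=0 r=1 q=0 v=0 p=1 y=1 x=0 u=0 clk=1
t5.Δ0 z=0 r=1 q=0 v=0 p=1 y=1 x=0 u=0 clk=1
t5.Δ1 z=0 r=1 q=0 v=0 p=1 y=1 x=0 u=0 clk=0
t6.Δ0 z=0 r=1 q=0 v=0 p=1 y=1 x=0 u=0 clk=0
t6.Δ1 z=0 r=1 q=0 v=0 p=1 y=1 x=0 u=0 clk=1
t6.Δ2 z=0 r=1 q=0 v=1 p=1 y=1 x=0 u=0 clk=1
t6.Δ3 z=1 r=1 q=0 v=1 p=1 y=1 x=1 u=0 clk=1
t6.Δ4 z=0 r=1 q=0 v=1 p=1 y=1 x=1 u=0 clk=1
t7.Δ0 z=0 r=1 q=0 v=1 p=1 y=1 x=1 u=0 clk=1
t7.Δ1 z=0 r=1 q=0 v=1 p=1 y=1 x=1 u=0 clk=0
t8.Δ0 z=0 r=1 q=0 v=1 p=1 y=1 x=1 u=0 clk=0
t8.Δ1 z=0 r=1 q=0 v=1 p=1 y=1 x=1 u=0 clk=1
t8.Δ2 z=0 r=1 q=0 v=0 p=1 y=1 x=1 u=0 clk=1
t8.Δ3 z=1 r=1 q=0 v=0 p=1 y=1 x=0 u=0 clk=1
t8.Δ4 z=0 r=1 q=0 v=0 p=1 y=1 x=0 u=0 clk=1
t9.Δ0 z=0 r=1 q=0 v=0 p=1 y=1 x=0 u=0 clk=1
t9.Δ1 z=0 r=1 q=0 v=0 p=1 y=1 x=0 u=0 clk=0
t10.Δ0 z=0 r=1 q=0 v=0 p=1 y=1 x=0 u=0 clk=0
t10.Δ1 z=0 r=1 q=0 v=0 p=1 y=1 x=0 u=0 clk=1
t10.Δ2 z=0 r=1 q=0 v=1 p=1 y=1 x=0 u=0 clk=1
t10.Δ3 z=1 r=1 q=0 v=1 p=1 y=1 x=1 u=0 clk=1
t10.Δ4 z=0 r=1 q=0 v=1 p=1 y=1 x=1 u=0 clk=1
t11.Δ0 z=0 r=1 q=0 v=1 p=1 y=1 x=1 u=0 clk=1
t11.Δ1 z=0 r=1 q=0 v=1 p=1 y=1 x=1 u=0 clk=0
t12.Δ0 z=0 r=1 q=0 v=1 p=1 y=1 x=1 u=0 clk=0
t12.Δ1 z=0 r=1 q=0 v=1 p=1 y=1 x=1 u=0 clk=1
t12.Δ2 z=0 r=1 q=0 v=0 p=1 y=1 x=1 u=0 clk=1
t12.Δ3 z=1 r=1 q=0 v=0 p=1 y=1 x=0 u=0 clk=1
t12.Δ4 z=0 r=1 q=0 v=0 p=1 y=1 x=0 u=0 clk=1
t13.Δ0 z=0 r=1 q=0 v=0 p=1 y=1 x=0 u=0 clk=1
t13.Δ1 z=0 r=1 q=0 v=0 p=1 y=1 x=0 u=0 clk=0
t14.Δ0 z=0 r=1 q=0 v=0 p=1 y=1 x=0 u=0 clk=0
t14.Δ1 z=0 r=1 q=0 v=0 p=1 y=1 x=0 u=0 clk=1
t14.Δ2 z=0 r=1 q=0 v=1 p=1 y=1 x=0 u=0 clk=1
t14.Δ3 z=1 r=1 q=0 v=1 p=1 y=1 x=1 u=0 clk=1
t14.Δ4 z=0 r=1 q=0 v=1 p=1 y=1 x=1 u=0 clk=1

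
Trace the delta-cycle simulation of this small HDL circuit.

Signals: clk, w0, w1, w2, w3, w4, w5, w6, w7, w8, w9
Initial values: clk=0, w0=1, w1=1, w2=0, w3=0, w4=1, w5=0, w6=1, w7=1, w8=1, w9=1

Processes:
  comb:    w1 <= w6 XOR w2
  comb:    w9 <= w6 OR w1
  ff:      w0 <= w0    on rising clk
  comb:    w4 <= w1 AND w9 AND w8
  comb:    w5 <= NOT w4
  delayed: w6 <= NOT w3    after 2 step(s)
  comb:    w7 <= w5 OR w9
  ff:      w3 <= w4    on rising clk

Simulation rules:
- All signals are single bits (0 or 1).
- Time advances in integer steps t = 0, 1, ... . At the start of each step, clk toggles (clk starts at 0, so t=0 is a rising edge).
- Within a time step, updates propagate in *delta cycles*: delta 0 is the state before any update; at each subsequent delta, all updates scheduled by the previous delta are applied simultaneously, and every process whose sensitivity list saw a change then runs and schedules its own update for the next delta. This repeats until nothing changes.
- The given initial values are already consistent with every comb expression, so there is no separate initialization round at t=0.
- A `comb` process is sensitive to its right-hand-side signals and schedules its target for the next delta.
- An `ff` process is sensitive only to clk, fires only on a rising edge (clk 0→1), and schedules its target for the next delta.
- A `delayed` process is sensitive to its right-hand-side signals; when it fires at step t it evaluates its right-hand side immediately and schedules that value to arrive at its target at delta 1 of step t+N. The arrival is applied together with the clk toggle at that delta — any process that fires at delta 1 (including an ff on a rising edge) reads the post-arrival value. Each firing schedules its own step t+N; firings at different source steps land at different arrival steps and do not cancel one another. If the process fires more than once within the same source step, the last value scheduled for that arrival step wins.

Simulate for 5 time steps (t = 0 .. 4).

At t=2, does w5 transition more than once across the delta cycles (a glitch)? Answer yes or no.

t0.Δ0 w5=0 w8=1 w3=0 w9=1 clk=0 w7=1 w6=1 w2=0 w1=1 w4=1 w0=1
t0.Δ1 w5=0 w8=1 w3=0 w9=1 clk=1 w7=1 w6=1 w2=0 w1=1 w4=1 w0=1
t0.Δ2 w5=0 w8=1 w3=1 w9=1 clk=1 w7=1 w6=1 w2=0 w1=1 w4=1 w0=1
t1.Δ0 w5=0 w8=1 w3=1 w9=1 clk=1 w7=1 w6=1 w2=0 w1=1 w4=1 w0=1
t1.Δ1 w5=0 w8=1 w3=1 w9=1 clk=0 w7=1 w6=1 w2=0 w1=1 w4=1 w0=1
t2.Δ0 w5=0 w8=1 w3=1 w9=1 clk=0 w7=1 w6=1 w2=0 w1=1 w4=1 w0=1
t2.Δ1 w5=0 w8=1 w3=1 w9=1 clk=1 w7=1 w6=0 w2=0 w1=1 w4=1 w0=1
t2.Δ2 w5=0 w8=1 w3=1 w9=1 clk=1 w7=1 w6=0 w2=0 w1=0 w4=1 w0=1
t2.Δ3 w5=0 w8=1 w3=1 w9=0 clk=1 w7=1 w6=0 w2=0 w1=0 w4=0 w0=1
t2.Δ4 w5=1 w8=1 w3=1 w9=0 clk=1 w7=0 w6=0 w2=0 w1=0 w4=0 w0=1
t2.Δ5 w5=1 w8=1 w3=1 w9=0 clk=1 w7=1 w6=0 w2=0 w1=0 w4=0 w0=1
t3.Δ0 w5=1 w8=1 w3=1 w9=0 clk=1 w7=1 w6=0 w2=0 w1=0 w4=0 w0=1
t3.Δ1 w5=1 w8=1 w3=1 w9=0 clk=0 w7=1 w6=0 w2=0 w1=0 w4=0 w0=1
t4.Δ0 w5=1 w8=1 w3=1 w9=0 clk=0 w7=1 w6=0 w2=0 w1=0 w4=0 w0=1
t4.Δ1 w5=1 w8=1 w3=1 w9=0 clk=1 w7=1 w6=0 w2=0 w1=0 w4=0 w0=1
t4.Δ2 w5=1 w8=1 w3=0 w9=0 clk=1 w7=1 w6=0 w2=0 w1=0 w4=0 w0=1

no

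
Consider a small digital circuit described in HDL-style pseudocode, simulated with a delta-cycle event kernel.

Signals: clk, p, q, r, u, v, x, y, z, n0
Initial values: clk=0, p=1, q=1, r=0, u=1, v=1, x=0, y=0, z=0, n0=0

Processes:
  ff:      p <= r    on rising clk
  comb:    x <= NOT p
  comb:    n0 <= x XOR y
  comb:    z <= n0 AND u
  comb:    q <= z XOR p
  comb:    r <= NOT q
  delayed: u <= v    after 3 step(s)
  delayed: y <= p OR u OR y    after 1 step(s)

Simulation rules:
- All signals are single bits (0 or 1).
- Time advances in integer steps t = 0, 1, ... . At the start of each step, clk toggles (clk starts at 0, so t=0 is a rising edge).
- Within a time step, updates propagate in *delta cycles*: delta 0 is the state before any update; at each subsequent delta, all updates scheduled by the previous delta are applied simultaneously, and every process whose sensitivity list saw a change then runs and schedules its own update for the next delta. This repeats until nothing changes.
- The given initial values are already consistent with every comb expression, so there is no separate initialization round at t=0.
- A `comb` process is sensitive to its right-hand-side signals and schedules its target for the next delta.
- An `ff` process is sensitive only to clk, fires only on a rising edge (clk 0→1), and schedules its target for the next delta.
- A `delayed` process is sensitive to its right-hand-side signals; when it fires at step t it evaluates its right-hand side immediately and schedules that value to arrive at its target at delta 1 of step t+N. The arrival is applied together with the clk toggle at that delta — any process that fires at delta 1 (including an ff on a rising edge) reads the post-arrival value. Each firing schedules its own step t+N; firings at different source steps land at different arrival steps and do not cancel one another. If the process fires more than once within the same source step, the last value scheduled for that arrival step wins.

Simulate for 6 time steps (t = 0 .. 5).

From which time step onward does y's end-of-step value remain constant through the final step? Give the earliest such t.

t0.Δ0 x=0 v=1 z=0 y=0 clk=0 q=1 p=1 r=0 u=1 n0=0
t0.Δ1 x=0 v=1 z=0 y=0 clk=1 q=1 p=1 r=0 u=1 n0=0
t0.Δ2 x=0 v=1 z=0 y=0 clk=1 q=1 p=0 r=0 u=1 n0=0
t0.Δ3 x=1 v=1 z=0 y=0 clk=1 q=0 p=0 r=0 u=1 n0=0
t0.Δ4 x=1 v=1 z=0 y=0 clk=1 q=0 p=0 r=1 u=1 n0=1
t0.Δ5 x=1 v=1 z=1 y=0 clk=1 q=0 p=0 r=1 u=1 n0=1
t0.Δ6 x=1 v=1 z=1 y=0 clk=1 q=1 p=0 r=1 u=1 n0=1
t0.Δ7 x=1 v=1 z=1 y=0 clk=1 q=1 p=0 r=0 u=1 n0=1
t1.Δ0 x=1 v=1 z=1 y=0 clk=1 q=1 p=0 r=0 u=1 n0=1
t1.Δ1 x=1 v=1 z=1 y=1 clk=0 q=1 p=0 r=0 u=1 n0=1
t1.Δ2 x=1 v=1 z=1 y=1 clk=0 q=1 p=0 r=0 u=1 n0=0
t1.Δ3 x=1 v=1 z=0 y=1 clk=0 q=1 p=0 r=0 u=1 n0=0
t1.Δ4 x=1 v=1 z=0 y=1 clk=0 q=0 p=0 r=0 u=1 n0=0
t1.Δ5 x=1 v=1 z=0 y=1 clk=0 q=0 p=0 r=1 u=1 n0=0
t2.Δ0 x=1 v=1 z=0 y=1 clk=0 q=0 p=0 r=1 u=1 n0=0
t2.Δ1 x=1 v=1 z=0 y=1 clk=1 q=0 p=0 r=1 u=1 n0=0
t2.Δ2 x=1 v=1 z=0 y=1 clk=1 q=0 p=1 r=1 u=1 n0=0
t2.Δ3 x=0 v=1 z=0 y=1 clk=1 q=1 p=1 r=1 u=1 n0=0
t2.Δ4 x=0 v=1 z=0 y=1 clk=1 q=1 p=1 r=0 u=1 n0=1
t2.Δ5 x=0 v=1 z=1 y=1 clk=1 q=1 p=1 r=0 u=1 n0=1
t2.Δ6 x=0 v=1 z=1 y=1 clk=1 q=0 p=1 r=0 u=1 n0=1
t2.Δ7 x=0 v=1 z=1 y=1 clk=1 q=0 p=1 r=1 u=1 n0=1
t3.Δ0 x=0 v=1 z=1 y=1 clk=1 q=0 p=1 r=1 u=1 n0=1
t3.Δ1 x=0 v=1 z=1 y=1 clk=0 q=0 p=1 r=1 u=1 n0=1
t4.Δ0 x=0 v=1 z=1 y=1 clk=0 q=0 p=1 r=1 u=1 n0=1
t4.Δ1 x=0 v=1 z=1 y=1 clk=1 q=0 p=1 r=1 u=1 n0=1
t5.Δ0 x=0 v=1 z=1 y=1 clk=1 q=0 p=1 r=1 u=1 n0=1
t5.Δ1 x=0 v=1 z=1 y=1 clk=0 q=0 p=1 r=1 u=1 n0=1

1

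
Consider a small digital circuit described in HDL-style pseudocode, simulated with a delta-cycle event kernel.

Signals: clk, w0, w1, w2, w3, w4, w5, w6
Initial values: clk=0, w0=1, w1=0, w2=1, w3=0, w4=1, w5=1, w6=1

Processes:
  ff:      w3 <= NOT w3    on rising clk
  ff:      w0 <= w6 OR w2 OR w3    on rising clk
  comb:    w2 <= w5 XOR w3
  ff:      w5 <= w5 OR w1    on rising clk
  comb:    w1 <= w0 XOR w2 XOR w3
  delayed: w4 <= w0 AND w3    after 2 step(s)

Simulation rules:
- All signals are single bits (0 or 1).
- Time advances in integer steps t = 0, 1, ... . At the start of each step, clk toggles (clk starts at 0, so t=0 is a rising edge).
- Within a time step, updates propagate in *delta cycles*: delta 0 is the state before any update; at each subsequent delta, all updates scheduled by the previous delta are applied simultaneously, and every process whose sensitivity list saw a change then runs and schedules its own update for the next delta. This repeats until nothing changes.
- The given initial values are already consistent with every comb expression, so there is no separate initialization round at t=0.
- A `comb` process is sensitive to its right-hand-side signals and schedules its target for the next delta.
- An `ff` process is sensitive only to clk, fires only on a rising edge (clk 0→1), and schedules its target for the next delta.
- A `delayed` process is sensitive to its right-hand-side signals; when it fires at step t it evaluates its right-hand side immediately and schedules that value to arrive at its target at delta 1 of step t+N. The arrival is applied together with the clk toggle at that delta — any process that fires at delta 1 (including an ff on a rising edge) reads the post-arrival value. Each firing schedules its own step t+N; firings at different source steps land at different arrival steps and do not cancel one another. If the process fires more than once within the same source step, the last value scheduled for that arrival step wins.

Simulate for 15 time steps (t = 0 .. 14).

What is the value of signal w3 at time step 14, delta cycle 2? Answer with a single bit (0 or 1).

t=0 Δ0: clk=0 w6=1 w0=1 w2=1 w1=0 w5=1 w3=0 w4=1
  Δ1: clk:0→1
  Δ2: w3:0→1
  Δ3: w2:1→0, w1:0→1
  Δ4: w1:1→0
  (4Δ to stable)
t=1 Δ0: clk=1 w6=1 w0=1 w2=0 w1=0 w5=1 w3=1 w4=1
  Δ1: clk:1→0
  (1Δ to stable)
t=2 Δ0: clk=0 w6=1 w0=1 w2=0 w1=0 w5=1 w3=1 w4=1
  Δ1: clk:0→1
  Δ2: w3:1→0
  Δ3: w2:0→1, w1:0→1
  Δ4: w1:1→0
  (4Δ to stable)
t=3 Δ0: clk=1 w6=1 w0=1 w2=1 w1=0 w5=1 w3=0 w4=1
  Δ1: clk:1→0
  (1Δ to stable)
t=4 Δ0: clk=0 w6=1 w0=1 w2=1 w1=0 w5=1 w3=0 w4=1
  Δ1: clk:0→1, w4:1→0
  Δ2: w3:0→1
  Δ3: w2:1→0, w1:0→1
  Δ4: w1:1→0
  (4Δ to stable)
t=5 Δ0: clk=1 w6=1 w0=1 w2=0 w1=0 w5=1 w3=1 w4=0
  Δ1: clk:1→0
  (1Δ to stable)
t=6 Δ0: clk=0 w6=1 w0=1 w2=0 w1=0 w5=1 w3=1 w4=0
  Δ1: clk:0→1, w4:0→1
  Δ2: w3:1→0
  Δ3: w2:0→1, w1:0→1
  Δ4: w1:1→0
  (4Δ to stable)
t=7 Δ0: clk=1 w6=1 w0=1 w2=1 w1=0 w5=1 w3=0 w4=1
  Δ1: clk:1→0
  (1Δ to stable)
t=8 Δ0: clk=0 w6=1 w0=1 w2=1 w1=0 w5=1 w3=0 w4=1
  Δ1: clk:0→1, w4:1→0
  Δ2: w3:0→1
  Δ3: w2:1→0, w1:0→1
  Δ4: w1:1→0
  (4Δ to stable)
t=9 Δ0: clk=1 w6=1 w0=1 w2=0 w1=0 w5=1 w3=1 w4=0
  Δ1: clk:1→0
  (1Δ to stable)
t=10 Δ0: clk=0 w6=1 w0=1 w2=0 w1=0 w5=1 w3=1 w4=0
  Δ1: clk:0→1, w4:0→1
  Δ2: w3:1→0
  Δ3: w2:0→1, w1:0→1
  Δ4: w1:1→0
  (4Δ to stable)
t=11 Δ0: clk=1 w6=1 w0=1 w2=1 w1=0 w5=1 w3=0 w4=1
  Δ1: clk:1→0
  (1Δ to stable)
t=12 Δ0: clk=0 w6=1 w0=1 w2=1 w1=0 w5=1 w3=0 w4=1
  Δ1: clk:0→1, w4:1→0
  Δ2: w3:0→1
  Δ3: w2:1→0, w1:0→1
  Δ4: w1:1→0
  (4Δ to stable)
t=13 Δ0: clk=1 w6=1 w0=1 w2=0 w1=0 w5=1 w3=1 w4=0
  Δ1: clk:1→0
  (1Δ to stable)
t=14 Δ0: clk=0 w6=1 w0=1 w2=0 w1=0 w5=1 w3=1 w4=0
  Δ1: clk:0→1, w4:0→1
  Δ2: w3:1→0
  Δ3: w2:0→1, w1:0→1
  Δ4: w1:1→0
  (4Δ to stable)

0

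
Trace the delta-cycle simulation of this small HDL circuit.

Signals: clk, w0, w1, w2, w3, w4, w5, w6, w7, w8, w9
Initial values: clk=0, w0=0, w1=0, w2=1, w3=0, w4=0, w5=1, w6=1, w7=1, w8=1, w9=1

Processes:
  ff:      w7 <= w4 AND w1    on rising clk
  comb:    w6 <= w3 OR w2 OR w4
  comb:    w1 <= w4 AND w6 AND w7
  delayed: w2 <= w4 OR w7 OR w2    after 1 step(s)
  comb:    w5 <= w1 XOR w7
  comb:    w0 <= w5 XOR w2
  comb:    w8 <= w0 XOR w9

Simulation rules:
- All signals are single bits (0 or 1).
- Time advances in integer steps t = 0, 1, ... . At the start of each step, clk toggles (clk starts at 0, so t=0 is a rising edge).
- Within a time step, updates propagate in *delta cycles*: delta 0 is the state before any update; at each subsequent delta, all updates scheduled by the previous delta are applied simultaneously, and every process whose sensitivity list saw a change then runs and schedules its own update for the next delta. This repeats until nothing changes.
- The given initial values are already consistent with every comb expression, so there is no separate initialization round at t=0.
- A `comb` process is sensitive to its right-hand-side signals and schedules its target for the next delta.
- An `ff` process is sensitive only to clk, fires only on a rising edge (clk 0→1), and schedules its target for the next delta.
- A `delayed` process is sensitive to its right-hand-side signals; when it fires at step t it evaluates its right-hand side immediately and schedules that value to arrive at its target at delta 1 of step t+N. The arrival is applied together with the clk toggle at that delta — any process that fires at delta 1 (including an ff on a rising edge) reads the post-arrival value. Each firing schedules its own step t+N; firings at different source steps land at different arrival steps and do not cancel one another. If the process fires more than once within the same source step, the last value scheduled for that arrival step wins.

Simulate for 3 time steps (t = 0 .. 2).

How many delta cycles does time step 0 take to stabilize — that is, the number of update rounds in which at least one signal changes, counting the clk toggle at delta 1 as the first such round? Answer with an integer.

5

t0.Δ0 w5=1 clk=0 w0=0 w2=1 w9=1 w4=0 w1=0 w7=1 w6=1 w8=1 w3=0
t0.Δ1 w5=1 clk=1 w0=0 w2=1 w9=1 w4=0 w1=0 w7=1 w6=1 w8=1 w3=0
t0.Δ2 w5=1 clk=1 w0=0 w2=1 w9=1 w4=0 w1=0 w7=0 w6=1 w8=1 w3=0
t0.Δ3 w5=0 clk=1 w0=0 w2=1 w9=1 w4=0 w1=0 w7=0 w6=1 w8=1 w3=0
t0.Δ4 w5=0 clk=1 w0=1 w2=1 w9=1 w4=0 w1=0 w7=0 w6=1 w8=1 w3=0
t0.Δ5 w5=0 clk=1 w0=1 w2=1 w9=1 w4=0 w1=0 w7=0 w6=1 w8=0 w3=0
t1.Δ0 w5=0 clk=1 w0=1 w2=1 w9=1 w4=0 w1=0 w7=0 w6=1 w8=0 w3=0
t1.Δ1 w5=0 clk=0 w0=1 w2=1 w9=1 w4=0 w1=0 w7=0 w6=1 w8=0 w3=0
t2.Δ0 w5=0 clk=0 w0=1 w2=1 w9=1 w4=0 w1=0 w7=0 w6=1 w8=0 w3=0
t2.Δ1 w5=0 clk=1 w0=1 w2=1 w9=1 w4=0 w1=0 w7=0 w6=1 w8=0 w3=0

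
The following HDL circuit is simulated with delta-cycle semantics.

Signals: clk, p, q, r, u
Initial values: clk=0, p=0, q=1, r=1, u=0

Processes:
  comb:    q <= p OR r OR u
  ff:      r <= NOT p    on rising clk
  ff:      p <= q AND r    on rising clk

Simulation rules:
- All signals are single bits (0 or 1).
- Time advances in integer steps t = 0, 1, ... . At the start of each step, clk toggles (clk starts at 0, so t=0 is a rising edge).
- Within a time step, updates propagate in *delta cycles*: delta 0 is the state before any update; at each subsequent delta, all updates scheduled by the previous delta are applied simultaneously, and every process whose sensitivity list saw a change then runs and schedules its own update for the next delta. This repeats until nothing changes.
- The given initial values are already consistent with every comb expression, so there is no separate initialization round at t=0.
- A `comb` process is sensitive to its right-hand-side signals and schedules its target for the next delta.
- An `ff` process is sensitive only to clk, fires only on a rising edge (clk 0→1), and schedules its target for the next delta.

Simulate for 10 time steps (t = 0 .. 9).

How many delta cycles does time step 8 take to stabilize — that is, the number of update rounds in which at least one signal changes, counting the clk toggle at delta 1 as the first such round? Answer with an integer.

t=0 Δ0: p=0 q=1 clk=0 u=0 r=1
  Δ1: clk:0→1
  Δ2: p:0→1
  (2Δ to stable)
t=1 Δ0: p=1 q=1 clk=1 u=0 r=1
  Δ1: clk:1→0
  (1Δ to stable)
t=2 Δ0: p=1 q=1 clk=0 u=0 r=1
  Δ1: clk:0→1
  Δ2: r:1→0
  (2Δ to stable)
t=3 Δ0: p=1 q=1 clk=1 u=0 r=0
  Δ1: clk:1→0
  (1Δ to stable)
t=4 Δ0: p=1 q=1 clk=0 u=0 r=0
  Δ1: clk:0→1
  Δ2: p:1→0
  Δ3: q:1→0
  (3Δ to stable)
t=5 Δ0: p=0 q=0 clk=1 u=0 r=0
  Δ1: clk:1→0
  (1Δ to stable)
t=6 Δ0: p=0 q=0 clk=0 u=0 r=0
  Δ1: clk:0→1
  Δ2: r:0→1
  Δ3: q:0→1
  (3Δ to stable)
t=7 Δ0: p=0 q=1 clk=1 u=0 r=1
  Δ1: clk:1→0
  (1Δ to stable)
t=8 Δ0: p=0 q=1 clk=0 u=0 r=1
  Δ1: clk:0→1
  Δ2: p:0→1
  (2Δ to stable)
t=9 Δ0: p=1 q=1 clk=1 u=0 r=1
  Δ1: clk:1→0
  (1Δ to stable)

2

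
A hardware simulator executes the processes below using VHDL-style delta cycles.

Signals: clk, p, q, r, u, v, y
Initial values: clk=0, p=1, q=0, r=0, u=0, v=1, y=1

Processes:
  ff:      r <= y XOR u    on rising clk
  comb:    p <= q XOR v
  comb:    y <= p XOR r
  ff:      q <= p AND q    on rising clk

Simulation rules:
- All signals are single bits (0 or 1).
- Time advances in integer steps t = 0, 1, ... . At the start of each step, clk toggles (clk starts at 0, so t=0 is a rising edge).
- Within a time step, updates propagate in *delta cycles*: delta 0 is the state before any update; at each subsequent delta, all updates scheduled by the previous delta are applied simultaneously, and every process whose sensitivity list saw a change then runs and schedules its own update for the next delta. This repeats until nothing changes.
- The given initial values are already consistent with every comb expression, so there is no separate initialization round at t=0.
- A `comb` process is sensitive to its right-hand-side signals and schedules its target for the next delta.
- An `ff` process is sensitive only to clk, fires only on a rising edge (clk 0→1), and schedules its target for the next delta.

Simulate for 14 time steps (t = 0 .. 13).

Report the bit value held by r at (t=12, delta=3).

1

t=0 Δ0: p=1 q=0 clk=0 v=1 u=0 r=0 y=1
  Δ1: clk:0→1
  Δ2: r:0→1
  Δ3: y:1→0
  (3Δ to stable)
t=1 Δ0: p=1 q=0 clk=1 v=1 u=0 r=1 y=0
  Δ1: clk:1→0
  (1Δ to stable)
t=2 Δ0: p=1 q=0 clk=0 v=1 u=0 r=1 y=0
  Δ1: clk:0→1
  Δ2: r:1→0
  Δ3: y:0→1
  (3Δ to stable)
t=3 Δ0: p=1 q=0 clk=1 v=1 u=0 r=0 y=1
  Δ1: clk:1→0
  (1Δ to stable)
t=4 Δ0: p=1 q=0 clk=0 v=1 u=0 r=0 y=1
  Δ1: clk:0→1
  Δ2: r:0→1
  Δ3: y:1→0
  (3Δ to stable)
t=5 Δ0: p=1 q=0 clk=1 v=1 u=0 r=1 y=0
  Δ1: clk:1→0
  (1Δ to stable)
t=6 Δ0: p=1 q=0 clk=0 v=1 u=0 r=1 y=0
  Δ1: clk:0→1
  Δ2: r:1→0
  Δ3: y:0→1
  (3Δ to stable)
t=7 Δ0: p=1 q=0 clk=1 v=1 u=0 r=0 y=1
  Δ1: clk:1→0
  (1Δ to stable)
t=8 Δ0: p=1 q=0 clk=0 v=1 u=0 r=0 y=1
  Δ1: clk:0→1
  Δ2: r:0→1
  Δ3: y:1→0
  (3Δ to stable)
t=9 Δ0: p=1 q=0 clk=1 v=1 u=0 r=1 y=0
  Δ1: clk:1→0
  (1Δ to stable)
t=10 Δ0: p=1 q=0 clk=0 v=1 u=0 r=1 y=0
  Δ1: clk:0→1
  Δ2: r:1→0
  Δ3: y:0→1
  (3Δ to stable)
t=11 Δ0: p=1 q=0 clk=1 v=1 u=0 r=0 y=1
  Δ1: clk:1→0
  (1Δ to stable)
t=12 Δ0: p=1 q=0 clk=0 v=1 u=0 r=0 y=1
  Δ1: clk:0→1
  Δ2: r:0→1
  Δ3: y:1→0
  (3Δ to stable)
t=13 Δ0: p=1 q=0 clk=1 v=1 u=0 r=1 y=0
  Δ1: clk:1→0
  (1Δ to stable)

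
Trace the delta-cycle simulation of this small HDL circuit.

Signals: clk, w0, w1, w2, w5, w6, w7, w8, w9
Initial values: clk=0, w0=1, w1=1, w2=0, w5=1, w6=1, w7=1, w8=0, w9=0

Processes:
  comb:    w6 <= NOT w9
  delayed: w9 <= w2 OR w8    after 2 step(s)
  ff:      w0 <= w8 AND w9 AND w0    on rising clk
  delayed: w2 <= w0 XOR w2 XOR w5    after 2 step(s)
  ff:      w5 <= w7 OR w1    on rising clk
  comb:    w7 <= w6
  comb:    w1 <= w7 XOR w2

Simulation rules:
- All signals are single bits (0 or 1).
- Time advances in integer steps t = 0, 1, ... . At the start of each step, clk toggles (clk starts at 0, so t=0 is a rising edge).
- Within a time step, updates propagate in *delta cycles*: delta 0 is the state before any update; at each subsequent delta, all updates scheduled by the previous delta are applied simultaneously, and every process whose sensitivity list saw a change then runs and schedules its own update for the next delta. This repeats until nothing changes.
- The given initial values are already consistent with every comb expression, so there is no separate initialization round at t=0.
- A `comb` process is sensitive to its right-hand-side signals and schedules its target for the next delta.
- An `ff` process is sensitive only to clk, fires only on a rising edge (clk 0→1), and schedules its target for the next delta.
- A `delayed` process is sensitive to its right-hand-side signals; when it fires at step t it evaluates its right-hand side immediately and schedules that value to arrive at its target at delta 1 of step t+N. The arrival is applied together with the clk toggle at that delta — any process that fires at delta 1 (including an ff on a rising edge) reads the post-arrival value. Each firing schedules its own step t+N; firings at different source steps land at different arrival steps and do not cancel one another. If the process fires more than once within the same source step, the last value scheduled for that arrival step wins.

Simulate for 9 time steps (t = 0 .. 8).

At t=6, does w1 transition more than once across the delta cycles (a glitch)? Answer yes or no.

t0.Δ0 w6=1 w8=0 w1=1 w5=1 clk=0 w9=0 w2=0 w0=1 w7=1
t0.Δ1 w6=1 w8=0 w1=1 w5=1 clk=1 w9=0 w2=0 w0=1 w7=1
t0.Δ2 w6=1 w8=0 w1=1 w5=1 clk=1 w9=0 w2=0 w0=0 w7=1
t1.Δ0 w6=1 w8=0 w1=1 w5=1 clk=1 w9=0 w2=0 w0=0 w7=1
t1.Δ1 w6=1 w8=0 w1=1 w5=1 clk=0 w9=0 w2=0 w0=0 w7=1
t2.Δ0 w6=1 w8=0 w1=1 w5=1 clk=0 w9=0 w2=0 w0=0 w7=1
t2.Δ1 w6=1 w8=0 w1=1 w5=1 clk=1 w9=0 w2=1 w0=0 w7=1
t2.Δ2 w6=1 w8=0 w1=0 w5=1 clk=1 w9=0 w2=1 w0=0 w7=1
t3.Δ0 w6=1 w8=0 w1=0 w5=1 clk=1 w9=0 w2=1 w0=0 w7=1
t3.Δ1 w6=1 w8=0 w1=0 w5=1 clk=0 w9=0 w2=1 w0=0 w7=1
t4.Δ0 w6=1 w8=0 w1=0 w5=1 clk=0 w9=0 w2=1 w0=0 w7=1
t4.Δ1 w6=1 w8=0 w1=0 w5=1 clk=1 w9=1 w2=0 w0=0 w7=1
t4.Δ2 w6=0 w8=0 w1=1 w5=1 clk=1 w9=1 w2=0 w0=0 w7=1
t4.Δ3 w6=0 w8=0 w1=1 w5=1 clk=1 w9=1 w2=0 w0=0 w7=0
t4.Δ4 w6=0 w8=0 w1=0 w5=1 clk=1 w9=1 w2=0 w0=0 w7=0
t5.Δ0 w6=0 w8=0 w1=0 w5=1 clk=1 w9=1 w2=0 w0=0 w7=0
t5.Δ1 w6=0 w8=0 w1=0 w5=1 clk=0 w9=1 w2=0 w0=0 w7=0
t6.Δ0 w6=0 w8=0 w1=0 w5=1 clk=0 w9=1 w2=0 w0=0 w7=0
t6.Δ1 w6=0 w8=0 w1=0 w5=1 clk=1 w9=0 w2=1 w0=0 w7=0
t6.Δ2 w6=1 w8=0 w1=1 w5=0 clk=1 w9=0 w2=1 w0=0 w7=0
t6.Δ3 w6=1 w8=0 w1=1 w5=0 clk=1 w9=0 w2=1 w0=0 w7=1
t6.Δ4 w6=1 w8=0 w1=0 w5=0 clk=1 w9=0 w2=1 w0=0 w7=1
t7.Δ0 w6=1 w8=0 w1=0 w5=0 clk=1 w9=0 w2=1 w0=0 w7=1
t7.Δ1 w6=1 w8=0 w1=0 w5=0 clk=0 w9=0 w2=1 w0=0 w7=1
t8.Δ0 w6=1 w8=0 w1=0 w5=0 clk=0 w9=0 w2=1 w0=0 w7=1
t8.Δ1 w6=1 w8=0 w1=0 w5=0 clk=1 w9=1 w2=1 w0=0 w7=1
t8.Δ2 w6=0 w8=0 w1=0 w5=1 clk=1 w9=1 w2=1 w0=0 w7=1
t8.Δ3 w6=0 w8=0 w1=0 w5=1 clk=1 w9=1 w2=1 w0=0 w7=0
t8.Δ4 w6=0 w8=0 w1=1 w5=1 clk=1 w9=1 w2=1 w0=0 w7=0

yes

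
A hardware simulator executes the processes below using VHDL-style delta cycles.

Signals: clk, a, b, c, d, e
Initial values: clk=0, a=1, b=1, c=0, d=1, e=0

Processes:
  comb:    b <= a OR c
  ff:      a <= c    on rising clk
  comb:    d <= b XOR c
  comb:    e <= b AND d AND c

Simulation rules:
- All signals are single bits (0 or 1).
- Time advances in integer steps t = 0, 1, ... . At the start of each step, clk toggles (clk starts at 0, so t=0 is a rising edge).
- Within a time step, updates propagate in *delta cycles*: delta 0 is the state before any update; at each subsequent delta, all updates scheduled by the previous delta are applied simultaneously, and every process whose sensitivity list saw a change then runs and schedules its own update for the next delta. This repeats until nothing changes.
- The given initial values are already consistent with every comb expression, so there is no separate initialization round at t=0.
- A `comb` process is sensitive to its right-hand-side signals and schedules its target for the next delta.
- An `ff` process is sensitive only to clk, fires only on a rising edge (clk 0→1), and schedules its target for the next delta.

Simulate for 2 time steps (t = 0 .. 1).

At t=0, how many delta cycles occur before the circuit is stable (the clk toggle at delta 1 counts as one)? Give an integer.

[bits: e,d,a,clk,b,c]
t=0: Δ0=011010 Δ1=011110 Δ2=010110 Δ3=010100 Δ4=000100 | 4Δ
t=1: Δ0=000100 Δ1=000000 | 1Δ

4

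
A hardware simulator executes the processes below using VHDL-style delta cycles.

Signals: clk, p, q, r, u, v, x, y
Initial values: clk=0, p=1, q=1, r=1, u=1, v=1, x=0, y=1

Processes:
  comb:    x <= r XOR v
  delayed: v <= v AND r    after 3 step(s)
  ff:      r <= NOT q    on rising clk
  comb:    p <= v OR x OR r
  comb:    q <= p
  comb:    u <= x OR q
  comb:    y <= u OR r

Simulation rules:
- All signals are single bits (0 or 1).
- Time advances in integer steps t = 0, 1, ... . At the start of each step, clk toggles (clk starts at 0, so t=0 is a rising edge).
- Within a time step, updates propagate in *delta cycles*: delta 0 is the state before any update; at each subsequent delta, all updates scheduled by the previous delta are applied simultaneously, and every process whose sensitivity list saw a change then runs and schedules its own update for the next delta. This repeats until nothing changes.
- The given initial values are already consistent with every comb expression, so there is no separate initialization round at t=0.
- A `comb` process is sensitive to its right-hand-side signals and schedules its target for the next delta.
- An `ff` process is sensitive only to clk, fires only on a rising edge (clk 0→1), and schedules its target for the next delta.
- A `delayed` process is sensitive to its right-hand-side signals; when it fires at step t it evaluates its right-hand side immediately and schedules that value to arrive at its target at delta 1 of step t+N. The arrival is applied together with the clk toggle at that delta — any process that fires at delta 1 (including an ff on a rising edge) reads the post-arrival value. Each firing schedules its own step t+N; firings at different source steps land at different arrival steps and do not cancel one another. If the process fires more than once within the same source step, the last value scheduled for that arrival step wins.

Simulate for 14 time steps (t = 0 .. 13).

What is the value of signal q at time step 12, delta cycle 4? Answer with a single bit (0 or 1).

t=0 Δ0: clk=0 v=1 x=0 r=1 u=1 p=1 q=1 y=1
  Δ1: clk:0→1
  Δ2: r:1→0
  Δ3: x:0→1
  (3Δ to stable)
t=1 Δ0: clk=1 v=1 x=1 r=0 u=1 p=1 q=1 y=1
  Δ1: clk:1→0
  (1Δ to stable)
t=2 Δ0: clk=0 v=1 x=1 r=0 u=1 p=1 q=1 y=1
  Δ1: clk:0→1
  (1Δ to stable)
t=3 Δ0: clk=1 v=1 x=1 r=0 u=1 p=1 q=1 y=1
  Δ1: clk:1→0, v:1→0
  Δ2: x:1→0
  Δ3: p:1→0
  Δ4: q:1→0
  Δ5: u:1→0
  Δ6: y:1→0
  (6Δ to stable)
t=4 Δ0: clk=0 v=0 x=0 r=0 u=0 p=0 q=0 y=0
  Δ1: clk:0→1
  Δ2: r:0→1
  Δ3: x:0→1, p:0→1, y:0→1
  Δ4: u:0→1, q:0→1
  (4Δ to stable)
t=5 Δ0: clk=1 v=0 x=1 r=1 u=1 p=1 q=1 y=1
  Δ1: clk:1→0
  (1Δ to stable)
t=6 Δ0: clk=0 v=0 x=1 r=1 u=1 p=1 q=1 y=1
  Δ1: clk:0→1
  Δ2: r:1→0
  Δ3: x:1→0
  Δ4: p:1→0
  Δ5: q:1→0
  Δ6: u:1→0
  Δ7: y:1→0
  (7Δ to stable)
t=7 Δ0: clk=1 v=0 x=0 r=0 u=0 p=0 q=0 y=0
  Δ1: clk:1→0
  (1Δ to stable)
t=8 Δ0: clk=0 v=0 x=0 r=0 u=0 p=0 q=0 y=0
  Δ1: clk:0→1
  Δ2: r:0→1
  Δ3: x:0→1, p:0→1, y:0→1
  Δ4: u:0→1, q:0→1
  (4Δ to stable)
t=9 Δ0: clk=1 v=0 x=1 r=1 u=1 p=1 q=1 y=1
  Δ1: clk:1→0
  (1Δ to stable)
t=10 Δ0: clk=0 v=0 x=1 r=1 u=1 p=1 q=1 y=1
  Δ1: clk:0→1
  Δ2: r:1→0
  Δ3: x:1→0
  Δ4: p:1→0
  Δ5: q:1→0
  Δ6: u:1→0
  Δ7: y:1→0
  (7Δ to stable)
t=11 Δ0: clk=1 v=0 x=0 r=0 u=0 p=0 q=0 y=0
  Δ1: clk:1→0
  (1Δ to stable)
t=12 Δ0: clk=0 v=0 x=0 r=0 u=0 p=0 q=0 y=0
  Δ1: clk:0→1
  Δ2: r:0→1
  Δ3: x:0→1, p:0→1, y:0→1
  Δ4: u:0→1, q:0→1
  (4Δ to stable)
t=13 Δ0: clk=1 v=0 x=1 r=1 u=1 p=1 q=1 y=1
  Δ1: clk:1→0
  (1Δ to stable)

1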